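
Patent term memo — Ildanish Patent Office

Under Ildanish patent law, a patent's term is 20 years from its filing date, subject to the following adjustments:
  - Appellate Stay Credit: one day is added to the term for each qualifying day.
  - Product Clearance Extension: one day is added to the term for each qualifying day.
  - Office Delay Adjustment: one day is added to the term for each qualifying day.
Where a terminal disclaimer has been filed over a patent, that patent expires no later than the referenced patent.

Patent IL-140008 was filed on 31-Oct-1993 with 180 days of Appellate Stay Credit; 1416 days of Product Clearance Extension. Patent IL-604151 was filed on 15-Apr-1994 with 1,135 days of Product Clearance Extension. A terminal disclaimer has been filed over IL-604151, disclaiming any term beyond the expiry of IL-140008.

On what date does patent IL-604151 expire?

2017-05-24

Natural term of IL-604151:
  Base: filing + 20 years → 15 April 2014.
  Product Clearance Extension: +1135 days → 24 May 2017.
Expiry of referenced patent IL-140008:
  Base: filing + 20 years → 31 October 2013.
  Appellate Stay Credit: +180 days → 29 April 2014.
  Product Clearance Extension: +1416 days → 15 March 2018.
Terminal disclaimer: IL-604151 expires on the earlier of 24 May 2017 and 15 March 2018.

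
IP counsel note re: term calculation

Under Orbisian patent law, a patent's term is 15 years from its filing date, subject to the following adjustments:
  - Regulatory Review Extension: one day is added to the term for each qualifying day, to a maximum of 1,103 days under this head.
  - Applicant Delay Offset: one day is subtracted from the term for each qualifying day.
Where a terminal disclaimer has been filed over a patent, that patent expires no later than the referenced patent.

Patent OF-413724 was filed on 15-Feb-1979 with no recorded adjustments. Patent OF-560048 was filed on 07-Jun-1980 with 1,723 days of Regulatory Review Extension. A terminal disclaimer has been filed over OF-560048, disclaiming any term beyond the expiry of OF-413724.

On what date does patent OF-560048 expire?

Natural term of OF-560048:
  Base: filing + 15 years → 7 June 1995.
  Regulatory Review Extension: 1723 days claimed exceeds the 1103-day cap, so +1103 days → 14 June 1998.
Expiry of referenced patent OF-413724:
  Base: filing + 15 years → 15 February 1994.
Terminal disclaimer: OF-560048 expires on the earlier of 14 June 1998 and 15 February 1994.

1994-02-15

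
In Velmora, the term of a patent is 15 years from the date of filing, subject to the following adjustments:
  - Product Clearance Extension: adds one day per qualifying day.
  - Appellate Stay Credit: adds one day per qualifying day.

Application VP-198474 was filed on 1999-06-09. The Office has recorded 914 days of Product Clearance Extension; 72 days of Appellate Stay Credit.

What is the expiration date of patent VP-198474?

Base term: filing date + 15 years → 9 June 2014.
Product Clearance Extension: +914 days → 9 December 2016.
Appellate Stay Credit: +72 days → 19 February 2017.

2017-02-19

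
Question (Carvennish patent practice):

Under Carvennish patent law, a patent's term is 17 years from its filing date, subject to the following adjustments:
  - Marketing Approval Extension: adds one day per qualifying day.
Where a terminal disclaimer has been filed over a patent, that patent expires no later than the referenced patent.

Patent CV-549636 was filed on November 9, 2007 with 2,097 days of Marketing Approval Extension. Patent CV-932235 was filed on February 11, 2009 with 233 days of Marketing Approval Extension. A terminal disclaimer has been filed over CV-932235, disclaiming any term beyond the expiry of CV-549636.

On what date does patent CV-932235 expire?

Natural term of CV-932235:
  Base: filing + 17 years → 11 February 2026.
  Marketing Approval Extension: +233 days → 2 October 2026.
Expiry of referenced patent CV-549636:
  Base: filing + 17 years → 9 November 2024.
  Marketing Approval Extension: +2097 days → 7 August 2030.
Terminal disclaimer: CV-932235 expires on the earlier of 2 October 2026 and 7 August 2030.

2026-10-02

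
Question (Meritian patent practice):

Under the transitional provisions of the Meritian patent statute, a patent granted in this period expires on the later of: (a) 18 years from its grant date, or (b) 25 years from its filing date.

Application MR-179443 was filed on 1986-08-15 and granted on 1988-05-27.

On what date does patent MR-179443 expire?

August 15, 2011

(a) grant + 18 years → 27 May 2006.
(b) filing + 25 years → 15 August 2011.
Later of the two: 15 August 2011.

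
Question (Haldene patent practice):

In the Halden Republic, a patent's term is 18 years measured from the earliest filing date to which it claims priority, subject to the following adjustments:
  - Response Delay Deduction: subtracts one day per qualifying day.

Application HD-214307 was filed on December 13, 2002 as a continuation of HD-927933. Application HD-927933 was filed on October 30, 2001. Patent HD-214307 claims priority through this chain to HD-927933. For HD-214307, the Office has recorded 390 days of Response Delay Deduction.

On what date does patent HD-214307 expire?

2018-10-05

Earliest priority filing: 30 October 2001.
Base term: 30 October 2001 + 18 years → 30 October 2019.
Response Delay Deduction: −390 days → 5 October 2018.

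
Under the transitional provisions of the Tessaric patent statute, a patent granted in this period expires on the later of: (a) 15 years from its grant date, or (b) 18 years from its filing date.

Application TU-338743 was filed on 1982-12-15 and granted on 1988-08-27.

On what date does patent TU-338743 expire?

August 27, 2003

(a) grant + 15 years → 27 August 2003.
(b) filing + 18 years → 15 December 2000.
Later of the two: 27 August 2003.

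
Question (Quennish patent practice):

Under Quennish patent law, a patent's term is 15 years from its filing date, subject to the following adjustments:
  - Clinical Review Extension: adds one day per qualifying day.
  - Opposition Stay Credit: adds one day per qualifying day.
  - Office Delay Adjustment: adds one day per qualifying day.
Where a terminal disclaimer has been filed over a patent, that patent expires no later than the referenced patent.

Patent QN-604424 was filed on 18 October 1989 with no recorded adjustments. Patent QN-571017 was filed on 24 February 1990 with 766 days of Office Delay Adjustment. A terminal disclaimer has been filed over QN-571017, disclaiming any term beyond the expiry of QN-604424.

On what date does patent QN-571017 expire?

Natural term of QN-571017:
  Base: filing + 15 years → 24 February 2005.
  Office Delay Adjustment: +766 days → 1 April 2007.
Expiry of referenced patent QN-604424:
  Base: filing + 15 years → 18 October 2004.
Terminal disclaimer: QN-571017 expires on the earlier of 1 April 2007 and 18 October 2004.

October 18, 2004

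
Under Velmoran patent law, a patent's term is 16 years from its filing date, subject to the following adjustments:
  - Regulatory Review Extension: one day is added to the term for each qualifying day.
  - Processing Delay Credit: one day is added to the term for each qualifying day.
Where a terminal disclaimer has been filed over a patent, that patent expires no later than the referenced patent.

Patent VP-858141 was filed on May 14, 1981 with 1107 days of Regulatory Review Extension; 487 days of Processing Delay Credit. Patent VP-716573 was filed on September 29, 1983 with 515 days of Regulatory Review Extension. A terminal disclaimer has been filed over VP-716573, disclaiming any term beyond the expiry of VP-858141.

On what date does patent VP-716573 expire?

2001-02-25

Natural term of VP-716573:
  Base: filing + 16 years → 29 September 1999.
  Regulatory Review Extension: +515 days → 25 February 2001.
Expiry of referenced patent VP-858141:
  Base: filing + 16 years → 14 May 1997.
  Regulatory Review Extension: +1107 days → 25 May 2000.
  Processing Delay Credit: +487 days → 24 September 2001.
Terminal disclaimer: VP-716573 expires on the earlier of 25 February 2001 and 24 September 2001.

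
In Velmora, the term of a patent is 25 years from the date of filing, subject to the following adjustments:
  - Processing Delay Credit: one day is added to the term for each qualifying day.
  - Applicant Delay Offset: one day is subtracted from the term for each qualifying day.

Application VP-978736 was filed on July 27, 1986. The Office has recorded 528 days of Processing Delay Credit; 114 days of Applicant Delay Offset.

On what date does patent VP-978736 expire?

2012-09-13

Base term: filing date + 25 years → 27 July 2011.
Processing Delay Credit: +528 days → 5 January 2013.
Applicant Delay Offset: −114 days → 13 September 2012.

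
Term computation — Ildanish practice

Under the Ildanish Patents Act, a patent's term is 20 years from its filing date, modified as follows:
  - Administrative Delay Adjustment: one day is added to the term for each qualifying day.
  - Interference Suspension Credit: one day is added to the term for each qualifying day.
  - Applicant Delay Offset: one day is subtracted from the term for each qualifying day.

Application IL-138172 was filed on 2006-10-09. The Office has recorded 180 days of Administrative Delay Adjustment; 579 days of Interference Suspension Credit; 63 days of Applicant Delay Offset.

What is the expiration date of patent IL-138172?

Base term: filing date + 20 years → 9 October 2026.
Administrative Delay Adjustment: +180 days → 7 April 2027.
Interference Suspension Credit: +579 days → 6 November 2028.
Applicant Delay Offset: −63 days → 4 September 2028.

2028-09-04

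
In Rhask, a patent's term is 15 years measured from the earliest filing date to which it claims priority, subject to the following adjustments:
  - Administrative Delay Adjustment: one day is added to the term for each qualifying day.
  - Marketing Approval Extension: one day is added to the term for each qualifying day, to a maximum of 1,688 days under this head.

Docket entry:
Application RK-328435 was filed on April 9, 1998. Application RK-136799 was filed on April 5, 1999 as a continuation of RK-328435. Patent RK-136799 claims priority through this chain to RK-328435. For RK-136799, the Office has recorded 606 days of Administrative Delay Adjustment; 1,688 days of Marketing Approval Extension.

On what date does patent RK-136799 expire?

July 21, 2019

Earliest priority filing: 9 April 1998.
Base term: 9 April 1998 + 15 years → 9 April 2013.
Administrative Delay Adjustment: +606 days → 6 December 2014.
Marketing Approval Extension: 1688 days (within the 1688-day cap) → +1688 days → 21 July 2019.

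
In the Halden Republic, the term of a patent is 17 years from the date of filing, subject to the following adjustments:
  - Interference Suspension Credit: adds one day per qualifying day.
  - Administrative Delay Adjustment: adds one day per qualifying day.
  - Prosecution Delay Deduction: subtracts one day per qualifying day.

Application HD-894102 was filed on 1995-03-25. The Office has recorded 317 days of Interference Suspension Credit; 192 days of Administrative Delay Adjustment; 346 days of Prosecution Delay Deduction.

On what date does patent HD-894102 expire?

Base term: filing date + 17 years → 25 March 2012.
Interference Suspension Credit: +317 days → 5 February 2013.
Administrative Delay Adjustment: +192 days → 16 August 2013.
Prosecution Delay Deduction: −346 days → 4 September 2012.

September 4, 2012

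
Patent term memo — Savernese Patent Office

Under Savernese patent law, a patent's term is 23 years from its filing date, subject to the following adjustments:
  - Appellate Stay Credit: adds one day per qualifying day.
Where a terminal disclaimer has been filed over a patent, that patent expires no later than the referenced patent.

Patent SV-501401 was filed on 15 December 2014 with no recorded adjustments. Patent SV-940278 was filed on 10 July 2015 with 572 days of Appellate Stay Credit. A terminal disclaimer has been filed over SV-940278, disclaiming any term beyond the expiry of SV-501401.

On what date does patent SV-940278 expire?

Natural term of SV-940278:
  Base: filing + 23 years → 10 July 2038.
  Appellate Stay Credit: +572 days → 2 February 2040.
Expiry of referenced patent SV-501401:
  Base: filing + 23 years → 15 December 2037.
Terminal disclaimer: SV-940278 expires on the earlier of 2 February 2040 and 15 December 2037.

December 15, 2037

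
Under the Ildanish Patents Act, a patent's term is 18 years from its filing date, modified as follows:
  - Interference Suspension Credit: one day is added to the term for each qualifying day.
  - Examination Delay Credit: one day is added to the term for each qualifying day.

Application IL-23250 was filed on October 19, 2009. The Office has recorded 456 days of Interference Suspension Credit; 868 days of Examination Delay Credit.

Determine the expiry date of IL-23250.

June 4, 2031

Base term: filing date + 18 years → 19 October 2027.
Interference Suspension Credit: +456 days → 17 January 2029.
Examination Delay Credit: +868 days → 4 June 2031.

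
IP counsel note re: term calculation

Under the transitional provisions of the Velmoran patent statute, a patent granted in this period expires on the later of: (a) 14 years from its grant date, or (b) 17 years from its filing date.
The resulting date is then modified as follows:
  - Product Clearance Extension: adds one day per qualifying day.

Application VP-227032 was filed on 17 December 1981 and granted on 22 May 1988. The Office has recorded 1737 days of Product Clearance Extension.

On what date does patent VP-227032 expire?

2007-02-22

(a) grant + 14 years → 22 May 2002.
(b) filing + 17 years → 17 December 1998.
Later of the two: 22 May 2002.
Product Clearance Extension: +1737 days → 22 February 2007.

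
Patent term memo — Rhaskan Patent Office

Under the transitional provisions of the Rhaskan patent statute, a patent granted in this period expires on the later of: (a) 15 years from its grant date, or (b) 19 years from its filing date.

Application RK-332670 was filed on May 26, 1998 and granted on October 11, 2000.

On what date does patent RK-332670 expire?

2017-05-26

(a) grant + 15 years → 11 October 2015.
(b) filing + 19 years → 26 May 2017.
Later of the two: 26 May 2017.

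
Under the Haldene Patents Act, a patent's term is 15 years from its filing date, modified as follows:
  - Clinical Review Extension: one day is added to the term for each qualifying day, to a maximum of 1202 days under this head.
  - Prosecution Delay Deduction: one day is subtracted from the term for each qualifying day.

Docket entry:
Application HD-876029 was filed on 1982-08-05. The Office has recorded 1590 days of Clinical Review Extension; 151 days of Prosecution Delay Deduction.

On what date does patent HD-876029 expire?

Base term: filing date + 15 years → 5 August 1997.
Clinical Review Extension: 1590 days claimed exceeds the 1202-day cap, so +1202 days → 19 November 2000.
Prosecution Delay Deduction: −151 days → 21 June 2000.

June 21, 2000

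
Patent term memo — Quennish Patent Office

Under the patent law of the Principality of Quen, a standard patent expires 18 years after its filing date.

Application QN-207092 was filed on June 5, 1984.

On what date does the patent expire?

Filing date + 18 years → 5 June 2002.

June 5, 2002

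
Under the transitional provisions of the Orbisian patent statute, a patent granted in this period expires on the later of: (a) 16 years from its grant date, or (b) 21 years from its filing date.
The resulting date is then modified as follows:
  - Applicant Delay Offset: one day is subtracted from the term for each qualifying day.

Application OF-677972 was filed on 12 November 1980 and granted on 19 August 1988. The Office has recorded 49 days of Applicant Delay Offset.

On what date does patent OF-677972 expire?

(a) grant + 16 years → 19 August 2004.
(b) filing + 21 years → 12 November 2001.
Later of the two: 19 August 2004.
Applicant Delay Offset: −49 days → 1 July 2004.

2004-07-01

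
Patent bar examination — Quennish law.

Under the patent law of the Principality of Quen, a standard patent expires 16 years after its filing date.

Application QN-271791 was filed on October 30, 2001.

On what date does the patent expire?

October 30, 2017

Filing date + 16 years → 30 October 2017.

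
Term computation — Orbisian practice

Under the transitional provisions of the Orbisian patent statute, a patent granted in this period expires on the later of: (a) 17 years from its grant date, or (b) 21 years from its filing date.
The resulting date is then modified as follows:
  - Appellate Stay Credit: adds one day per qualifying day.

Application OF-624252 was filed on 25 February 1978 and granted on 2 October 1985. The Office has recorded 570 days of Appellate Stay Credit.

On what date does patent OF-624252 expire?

(a) grant + 17 years → 2 October 2002.
(b) filing + 21 years → 25 February 1999.
Later of the two: 2 October 2002.
Appellate Stay Credit: +570 days → 24 April 2004.

2004-04-24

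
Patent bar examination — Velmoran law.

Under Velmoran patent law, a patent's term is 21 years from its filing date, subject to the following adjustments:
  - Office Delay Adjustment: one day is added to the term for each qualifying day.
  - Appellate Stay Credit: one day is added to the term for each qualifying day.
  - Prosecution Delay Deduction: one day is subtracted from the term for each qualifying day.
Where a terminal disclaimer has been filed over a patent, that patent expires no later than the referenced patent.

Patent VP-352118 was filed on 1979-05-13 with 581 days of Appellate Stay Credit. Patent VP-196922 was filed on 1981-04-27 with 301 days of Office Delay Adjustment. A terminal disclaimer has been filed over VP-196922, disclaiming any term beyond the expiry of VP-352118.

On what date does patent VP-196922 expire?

December 15, 2001

Natural term of VP-196922:
  Base: filing + 21 years → 27 April 2002.
  Office Delay Adjustment: +301 days → 22 February 2003.
Expiry of referenced patent VP-352118:
  Base: filing + 21 years → 13 May 2000.
  Appellate Stay Credit: +581 days → 15 December 2001.
Terminal disclaimer: VP-196922 expires on the earlier of 22 February 2003 and 15 December 2001.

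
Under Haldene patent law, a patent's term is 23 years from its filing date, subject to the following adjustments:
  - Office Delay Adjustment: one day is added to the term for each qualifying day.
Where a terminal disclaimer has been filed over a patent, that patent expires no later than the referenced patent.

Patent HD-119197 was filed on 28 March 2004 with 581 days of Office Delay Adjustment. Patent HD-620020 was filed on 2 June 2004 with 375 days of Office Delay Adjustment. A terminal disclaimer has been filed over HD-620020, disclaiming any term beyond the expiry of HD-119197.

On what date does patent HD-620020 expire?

Natural term of HD-620020:
  Base: filing + 23 years → 2 June 2027.
  Office Delay Adjustment: +375 days → 11 June 2028.
Expiry of referenced patent HD-119197:
  Base: filing + 23 years → 28 March 2027.
  Office Delay Adjustment: +581 days → 29 October 2028.
Terminal disclaimer: HD-620020 expires on the earlier of 11 June 2028 and 29 October 2028.

2028-06-11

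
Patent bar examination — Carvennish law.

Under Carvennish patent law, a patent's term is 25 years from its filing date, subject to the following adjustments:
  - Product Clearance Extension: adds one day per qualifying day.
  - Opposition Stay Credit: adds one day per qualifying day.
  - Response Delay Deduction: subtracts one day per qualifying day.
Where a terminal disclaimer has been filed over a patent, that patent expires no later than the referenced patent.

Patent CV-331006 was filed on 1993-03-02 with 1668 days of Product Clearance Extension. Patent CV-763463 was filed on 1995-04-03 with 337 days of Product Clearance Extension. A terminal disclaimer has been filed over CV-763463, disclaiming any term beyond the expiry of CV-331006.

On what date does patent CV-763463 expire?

March 6, 2021

Natural term of CV-763463:
  Base: filing + 25 years → 3 April 2020.
  Product Clearance Extension: +337 days → 6 March 2021.
Expiry of referenced patent CV-331006:
  Base: filing + 25 years → 2 March 2018.
  Product Clearance Extension: +1668 days → 25 September 2022.
Terminal disclaimer: CV-763463 expires on the earlier of 6 March 2021 and 25 September 2022.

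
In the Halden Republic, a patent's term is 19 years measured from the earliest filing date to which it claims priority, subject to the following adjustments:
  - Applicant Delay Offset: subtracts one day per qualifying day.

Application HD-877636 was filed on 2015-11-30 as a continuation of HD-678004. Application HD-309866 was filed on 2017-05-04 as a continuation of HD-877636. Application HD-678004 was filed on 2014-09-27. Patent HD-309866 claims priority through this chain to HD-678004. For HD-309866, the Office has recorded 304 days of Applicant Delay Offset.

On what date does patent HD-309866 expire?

2032-11-27

Earliest priority filing: 27 September 2014.
Base term: 27 September 2014 + 19 years → 27 September 2033.
Applicant Delay Offset: −304 days → 27 November 2032.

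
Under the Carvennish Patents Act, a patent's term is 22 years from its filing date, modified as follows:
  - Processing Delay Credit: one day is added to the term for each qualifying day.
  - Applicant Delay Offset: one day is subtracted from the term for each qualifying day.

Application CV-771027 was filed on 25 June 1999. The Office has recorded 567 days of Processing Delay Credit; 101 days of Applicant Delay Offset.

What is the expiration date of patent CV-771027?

Base term: filing date + 22 years → 25 June 2021.
Processing Delay Credit: +567 days → 13 January 2023.
Applicant Delay Offset: −101 days → 4 October 2022.

October 4, 2022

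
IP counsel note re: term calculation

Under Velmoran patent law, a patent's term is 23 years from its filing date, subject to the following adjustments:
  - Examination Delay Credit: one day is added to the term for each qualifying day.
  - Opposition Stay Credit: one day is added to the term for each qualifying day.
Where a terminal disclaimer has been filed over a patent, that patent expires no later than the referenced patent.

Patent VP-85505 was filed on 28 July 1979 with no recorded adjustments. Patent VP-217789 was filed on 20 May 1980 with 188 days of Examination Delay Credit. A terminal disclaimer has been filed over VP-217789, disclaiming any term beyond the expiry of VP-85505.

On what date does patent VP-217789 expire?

July 28, 2002

Natural term of VP-217789:
  Base: filing + 23 years → 20 May 2003.
  Examination Delay Credit: +188 days → 24 November 2003.
Expiry of referenced patent VP-85505:
  Base: filing + 23 years → 28 July 2002.
Terminal disclaimer: VP-217789 expires on the earlier of 24 November 2003 and 28 July 2002.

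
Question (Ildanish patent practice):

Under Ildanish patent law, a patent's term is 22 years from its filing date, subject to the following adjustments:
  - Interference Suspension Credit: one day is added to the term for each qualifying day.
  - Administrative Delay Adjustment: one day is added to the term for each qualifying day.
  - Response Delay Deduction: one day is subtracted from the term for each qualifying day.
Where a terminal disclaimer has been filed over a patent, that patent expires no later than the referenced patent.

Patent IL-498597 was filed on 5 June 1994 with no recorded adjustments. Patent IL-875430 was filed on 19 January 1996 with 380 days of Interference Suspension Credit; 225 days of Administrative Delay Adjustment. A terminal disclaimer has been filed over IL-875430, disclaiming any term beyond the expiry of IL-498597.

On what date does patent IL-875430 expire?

Natural term of IL-875430:
  Base: filing + 22 years → 19 January 2018.
  Interference Suspension Credit: +380 days → 3 February 2019.
  Administrative Delay Adjustment: +225 days → 16 September 2019.
Expiry of referenced patent IL-498597:
  Base: filing + 22 years → 5 June 2016.
Terminal disclaimer: IL-875430 expires on the earlier of 16 September 2019 and 5 June 2016.

2016-06-05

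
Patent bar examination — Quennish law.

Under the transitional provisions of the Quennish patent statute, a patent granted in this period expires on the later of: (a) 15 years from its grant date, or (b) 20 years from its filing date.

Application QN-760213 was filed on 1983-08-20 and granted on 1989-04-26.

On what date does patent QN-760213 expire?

April 26, 2004

(a) grant + 15 years → 26 April 2004.
(b) filing + 20 years → 20 August 2003.
Later of the two: 26 April 2004.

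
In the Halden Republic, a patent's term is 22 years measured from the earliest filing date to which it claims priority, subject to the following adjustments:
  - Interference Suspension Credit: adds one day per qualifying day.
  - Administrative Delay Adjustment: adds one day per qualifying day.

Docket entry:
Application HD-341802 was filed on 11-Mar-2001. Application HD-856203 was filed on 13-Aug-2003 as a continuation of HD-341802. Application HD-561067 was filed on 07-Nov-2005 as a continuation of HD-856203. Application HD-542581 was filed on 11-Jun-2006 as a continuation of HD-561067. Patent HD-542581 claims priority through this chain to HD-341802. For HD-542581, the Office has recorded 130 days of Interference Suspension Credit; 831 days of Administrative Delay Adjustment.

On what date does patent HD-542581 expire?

2025-10-27

Earliest priority filing: 11 March 2001.
Base term: 11 March 2001 + 22 years → 11 March 2023.
Interference Suspension Credit: +130 days → 19 July 2023.
Administrative Delay Adjustment: +831 days → 27 October 2025.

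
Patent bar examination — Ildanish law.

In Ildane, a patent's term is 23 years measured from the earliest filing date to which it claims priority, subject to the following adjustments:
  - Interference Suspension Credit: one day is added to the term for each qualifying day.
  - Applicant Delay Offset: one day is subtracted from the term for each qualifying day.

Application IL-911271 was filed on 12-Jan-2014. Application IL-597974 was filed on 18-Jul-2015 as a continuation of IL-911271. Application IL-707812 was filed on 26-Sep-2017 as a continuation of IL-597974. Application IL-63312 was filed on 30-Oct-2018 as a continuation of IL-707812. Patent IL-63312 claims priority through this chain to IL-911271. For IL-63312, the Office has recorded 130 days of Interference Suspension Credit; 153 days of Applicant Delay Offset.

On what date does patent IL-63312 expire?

December 20, 2036

Earliest priority filing: 12 January 2014.
Base term: 12 January 2014 + 23 years → 12 January 2037.
Interference Suspension Credit: +130 days → 22 May 2037.
Applicant Delay Offset: −153 days → 20 December 2036.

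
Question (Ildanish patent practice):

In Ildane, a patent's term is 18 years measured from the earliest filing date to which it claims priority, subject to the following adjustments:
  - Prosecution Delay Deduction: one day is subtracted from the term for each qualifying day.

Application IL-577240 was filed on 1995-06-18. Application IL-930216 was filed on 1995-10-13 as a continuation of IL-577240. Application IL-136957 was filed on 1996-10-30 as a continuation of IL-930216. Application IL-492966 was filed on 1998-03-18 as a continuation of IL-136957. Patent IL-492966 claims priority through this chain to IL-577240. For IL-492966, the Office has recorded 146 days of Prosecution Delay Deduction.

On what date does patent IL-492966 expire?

2013-01-23

Earliest priority filing: 18 June 1995.
Base term: 18 June 1995 + 18 years → 18 June 2013.
Prosecution Delay Deduction: −146 days → 23 January 2013.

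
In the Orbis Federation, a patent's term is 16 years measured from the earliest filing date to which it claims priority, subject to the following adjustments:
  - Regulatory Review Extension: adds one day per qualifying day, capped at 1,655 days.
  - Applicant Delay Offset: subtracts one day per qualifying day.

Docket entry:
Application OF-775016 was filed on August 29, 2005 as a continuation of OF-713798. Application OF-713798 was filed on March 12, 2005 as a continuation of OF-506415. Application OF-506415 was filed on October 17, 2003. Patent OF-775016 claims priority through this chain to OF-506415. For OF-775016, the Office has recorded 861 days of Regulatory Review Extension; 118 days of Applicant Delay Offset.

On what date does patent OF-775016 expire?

Earliest priority filing: 17 October 2003.
Base term: 17 October 2003 + 16 years → 17 October 2019.
Regulatory Review Extension: 861 days (within the 1655-day cap) → +861 days → 24 February 2022.
Applicant Delay Offset: −118 days → 29 October 2021.

October 29, 2021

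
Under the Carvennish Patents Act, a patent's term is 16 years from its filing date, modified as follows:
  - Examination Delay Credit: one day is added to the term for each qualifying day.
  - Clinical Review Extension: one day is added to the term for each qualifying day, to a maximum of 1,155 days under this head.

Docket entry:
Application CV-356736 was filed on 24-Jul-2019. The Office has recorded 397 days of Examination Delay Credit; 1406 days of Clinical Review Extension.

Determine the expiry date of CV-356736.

October 23, 2039

Base term: filing date + 16 years → 24 July 2035.
Examination Delay Credit: +397 days → 24 August 2036.
Clinical Review Extension: 1406 days claimed exceeds the 1155-day cap, so +1155 days → 23 October 2039.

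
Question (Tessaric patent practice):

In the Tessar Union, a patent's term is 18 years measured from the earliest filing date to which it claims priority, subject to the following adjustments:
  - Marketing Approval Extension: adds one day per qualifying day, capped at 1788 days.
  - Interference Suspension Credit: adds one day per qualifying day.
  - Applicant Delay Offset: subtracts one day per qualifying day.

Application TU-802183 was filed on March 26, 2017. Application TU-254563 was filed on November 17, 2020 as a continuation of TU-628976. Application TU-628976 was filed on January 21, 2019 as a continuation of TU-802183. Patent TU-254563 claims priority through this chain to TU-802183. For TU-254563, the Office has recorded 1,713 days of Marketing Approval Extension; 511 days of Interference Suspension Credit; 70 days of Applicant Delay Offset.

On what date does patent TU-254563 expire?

Earliest priority filing: 26 March 2017.
Base term: 26 March 2017 + 18 years → 26 March 2035.
Marketing Approval Extension: 1713 days (within the 1788-day cap) → +1713 days → 3 December 2039.
Interference Suspension Credit: +511 days → 27 April 2041.
Applicant Delay Offset: −70 days → 16 February 2041.

February 16, 2041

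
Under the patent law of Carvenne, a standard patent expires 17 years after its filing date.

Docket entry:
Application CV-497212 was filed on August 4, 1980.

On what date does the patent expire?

August 4, 1997

Filing date + 17 years → 4 August 1997.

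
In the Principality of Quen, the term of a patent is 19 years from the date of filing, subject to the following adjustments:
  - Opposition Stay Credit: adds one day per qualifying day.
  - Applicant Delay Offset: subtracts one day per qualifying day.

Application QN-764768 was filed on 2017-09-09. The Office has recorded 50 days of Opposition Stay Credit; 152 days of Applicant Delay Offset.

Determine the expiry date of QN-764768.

Base term: filing date + 19 years → 9 September 2036.
Opposition Stay Credit: +50 days → 29 October 2036.
Applicant Delay Offset: −152 days → 30 May 2036.

May 30, 2036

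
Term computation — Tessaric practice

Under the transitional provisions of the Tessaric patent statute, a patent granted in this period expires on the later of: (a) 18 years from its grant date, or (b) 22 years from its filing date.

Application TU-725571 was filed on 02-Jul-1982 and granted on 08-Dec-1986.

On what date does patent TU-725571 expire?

2004-12-08

(a) grant + 18 years → 8 December 2004.
(b) filing + 22 years → 2 July 2004.
Later of the two: 8 December 2004.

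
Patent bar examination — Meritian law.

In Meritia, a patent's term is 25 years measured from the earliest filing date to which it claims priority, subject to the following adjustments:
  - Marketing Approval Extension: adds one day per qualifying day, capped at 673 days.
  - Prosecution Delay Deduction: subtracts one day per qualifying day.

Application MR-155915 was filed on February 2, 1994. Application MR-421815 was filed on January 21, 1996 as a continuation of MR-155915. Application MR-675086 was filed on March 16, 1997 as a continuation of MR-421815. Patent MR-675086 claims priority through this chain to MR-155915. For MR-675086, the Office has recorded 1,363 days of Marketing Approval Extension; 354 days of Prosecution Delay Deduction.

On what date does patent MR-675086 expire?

Earliest priority filing: 2 February 1994.
Base term: 2 February 1994 + 25 years → 2 February 2019.
Marketing Approval Extension: 1363 days claimed exceeds the 673-day cap, so +673 days → 6 December 2020.
Prosecution Delay Deduction: −354 days → 18 December 2019.

2019-12-18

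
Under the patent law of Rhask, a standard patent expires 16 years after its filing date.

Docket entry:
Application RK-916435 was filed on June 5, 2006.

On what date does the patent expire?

2022-06-05

Filing date + 16 years → 5 June 2022.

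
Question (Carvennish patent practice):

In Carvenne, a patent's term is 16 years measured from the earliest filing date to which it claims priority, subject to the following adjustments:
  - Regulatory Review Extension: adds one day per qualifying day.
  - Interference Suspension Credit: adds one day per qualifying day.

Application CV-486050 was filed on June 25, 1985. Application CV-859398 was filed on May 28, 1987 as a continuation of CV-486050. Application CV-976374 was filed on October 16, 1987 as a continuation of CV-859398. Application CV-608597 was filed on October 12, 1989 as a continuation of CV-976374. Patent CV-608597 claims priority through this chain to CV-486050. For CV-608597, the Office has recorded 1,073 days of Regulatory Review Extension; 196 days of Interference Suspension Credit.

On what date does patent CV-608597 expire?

2004-12-15

Earliest priority filing: 25 June 1985.
Base term: 25 June 1985 + 16 years → 25 June 2001.
Regulatory Review Extension: +1073 days → 2 June 2004.
Interference Suspension Credit: +196 days → 15 December 2004.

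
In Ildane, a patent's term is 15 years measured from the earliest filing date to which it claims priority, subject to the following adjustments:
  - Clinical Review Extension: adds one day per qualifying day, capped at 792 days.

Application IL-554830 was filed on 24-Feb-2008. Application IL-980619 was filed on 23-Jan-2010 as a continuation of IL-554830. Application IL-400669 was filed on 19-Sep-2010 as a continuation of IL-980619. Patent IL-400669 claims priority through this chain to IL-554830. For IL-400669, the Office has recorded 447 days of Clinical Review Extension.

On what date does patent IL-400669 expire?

May 16, 2024

Earliest priority filing: 24 February 2008.
Base term: 24 February 2008 + 15 years → 24 February 2023.
Clinical Review Extension: 447 days (within the 792-day cap) → +447 days → 16 May 2024.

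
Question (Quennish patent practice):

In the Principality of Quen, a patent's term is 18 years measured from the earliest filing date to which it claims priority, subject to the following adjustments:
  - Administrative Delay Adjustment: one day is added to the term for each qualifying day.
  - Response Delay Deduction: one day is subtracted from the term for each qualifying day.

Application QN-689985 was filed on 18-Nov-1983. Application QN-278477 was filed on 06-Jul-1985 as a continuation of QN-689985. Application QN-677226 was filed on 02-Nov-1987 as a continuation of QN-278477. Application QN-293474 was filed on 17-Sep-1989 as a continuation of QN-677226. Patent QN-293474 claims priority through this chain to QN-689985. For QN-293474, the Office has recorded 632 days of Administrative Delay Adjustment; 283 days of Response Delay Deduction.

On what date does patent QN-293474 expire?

Earliest priority filing: 18 November 1983.
Base term: 18 November 1983 + 18 years → 18 November 2001.
Administrative Delay Adjustment: +632 days → 12 August 2003.
Response Delay Deduction: −283 days → 2 November 2002.

November 2, 2002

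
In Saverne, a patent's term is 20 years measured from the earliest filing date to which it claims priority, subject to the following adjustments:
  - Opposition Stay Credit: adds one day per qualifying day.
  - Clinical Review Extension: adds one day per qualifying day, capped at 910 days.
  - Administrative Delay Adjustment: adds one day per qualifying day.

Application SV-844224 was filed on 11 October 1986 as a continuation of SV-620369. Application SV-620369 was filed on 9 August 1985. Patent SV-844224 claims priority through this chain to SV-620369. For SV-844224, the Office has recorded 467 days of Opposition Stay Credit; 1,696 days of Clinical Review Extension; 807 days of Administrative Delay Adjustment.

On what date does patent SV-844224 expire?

Earliest priority filing: 9 August 1985.
Base term: 9 August 1985 + 20 years → 9 August 2005.
Opposition Stay Credit: +467 days → 19 November 2006.
Clinical Review Extension: 1696 days claimed exceeds the 910-day cap, so +910 days → 17 May 2009.
Administrative Delay Adjustment: +807 days → 2 August 2011.

2011-08-02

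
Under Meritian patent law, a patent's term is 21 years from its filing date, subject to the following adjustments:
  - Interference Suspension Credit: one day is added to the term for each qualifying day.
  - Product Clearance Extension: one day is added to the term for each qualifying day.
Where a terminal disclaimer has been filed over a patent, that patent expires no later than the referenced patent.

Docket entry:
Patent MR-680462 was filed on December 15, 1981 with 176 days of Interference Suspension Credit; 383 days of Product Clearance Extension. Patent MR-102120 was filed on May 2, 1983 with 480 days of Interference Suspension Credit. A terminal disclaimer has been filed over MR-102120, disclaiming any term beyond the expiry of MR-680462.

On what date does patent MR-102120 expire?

June 26, 2004

Natural term of MR-102120:
  Base: filing + 21 years → 2 May 2004.
  Interference Suspension Credit: +480 days → 25 August 2005.
Expiry of referenced patent MR-680462:
  Base: filing + 21 years → 15 December 2002.
  Interference Suspension Credit: +176 days → 9 June 2003.
  Product Clearance Extension: +383 days → 26 June 2004.
Terminal disclaimer: MR-102120 expires on the earlier of 25 August 2005 and 26 June 2004.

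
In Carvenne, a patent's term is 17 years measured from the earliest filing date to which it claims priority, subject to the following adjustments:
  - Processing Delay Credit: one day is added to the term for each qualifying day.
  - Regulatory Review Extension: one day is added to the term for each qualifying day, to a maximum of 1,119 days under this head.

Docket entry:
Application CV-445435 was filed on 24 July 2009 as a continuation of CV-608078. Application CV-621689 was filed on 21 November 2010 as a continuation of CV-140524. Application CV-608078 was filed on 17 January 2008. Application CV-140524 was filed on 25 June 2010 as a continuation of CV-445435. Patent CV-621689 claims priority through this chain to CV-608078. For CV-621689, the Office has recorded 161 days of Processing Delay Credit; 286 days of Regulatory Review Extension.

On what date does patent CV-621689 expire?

Earliest priority filing: 17 January 2008.
Base term: 17 January 2008 + 17 years → 17 January 2025.
Processing Delay Credit: +161 days → 27 June 2025.
Regulatory Review Extension: 286 days (within the 1119-day cap) → +286 days → 9 April 2026.

2026-04-09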